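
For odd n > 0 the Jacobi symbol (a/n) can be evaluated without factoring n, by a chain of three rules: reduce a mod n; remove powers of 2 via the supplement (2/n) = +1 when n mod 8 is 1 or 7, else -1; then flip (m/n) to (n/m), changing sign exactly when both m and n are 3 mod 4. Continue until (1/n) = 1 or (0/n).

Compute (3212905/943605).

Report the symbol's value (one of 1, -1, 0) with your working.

(3212905/943605): 3212905 mod 943605 = 382090, so (3212905/943605) = (382090/943605)
factor out 2^1: 382090 = 2^1·191045; with 943605 mod 8 = 5, (2/943605) = -1; sign now -1; continue with (191045/943605)
flip (191045/943605) -> (943605/191045): both odd, 191045 mod 4 = 1, 943605 mod 4 = 1, so the flip contributes +1; sign now -1
(943605/191045): 943605 mod 191045 = 179425, so (943605/191045) = (179425/191045)
flip (179425/191045) -> (191045/179425): both odd, 179425 mod 4 = 1, 191045 mod 4 = 1, so the flip contributes +1; sign now -1
(191045/179425): 191045 mod 179425 = 11620, so (191045/179425) = (11620/179425)
factor out 2^2: 11620 = 2^2·2905; with 179425 mod 8 = 1, (2/179425) = +1; sign now -1; continue with (2905/179425)
flip (2905/179425) -> (179425/2905): both odd, 2905 mod 4 = 1, 179425 mod 4 = 1, so the flip contributes +1; sign now -1
(179425/2905): 179425 mod 2905 = 2220, so (179425/2905) = (2220/2905)
factor out 2^2: 2220 = 2^2·555; with 2905 mod 8 = 1, (2/2905) = +1; sign now -1; continue with (555/2905)
flip (555/2905) -> (2905/555): both odd, 555 mod 4 = 3, 2905 mod 4 = 1, so the flip contributes +1; sign now -1
(2905/555): 2905 mod 555 = 130, so (2905/555) = (130/555)
factor out 2^1: 130 = 2^1·65; with 555 mod 8 = 3, (2/555) = -1; sign now +1; continue with (65/555)
flip (65/555) -> (555/65): both odd, 65 mod 4 = 1, 555 mod 4 = 3, so the flip contributes +1; sign now +1
(555/65): 555 mod 65 = 35, so (555/65) = (35/65)
flip (35/65) -> (65/35): both odd, 35 mod 4 = 3, 65 mod 4 = 1, so the flip contributes +1; sign now +1
(65/35): 65 mod 35 = 30, so (65/35) = (30/35)
factor out 2^1: 30 = 2^1·15; with 35 mod 8 = 3, (2/35) = -1; sign now -1; continue with (15/35)
flip (15/35) -> (35/15): both odd, 15 mod 4 = 3, 35 mod 4 = 3, so the flip contributes -1; sign now +1
(35/15): 35 mod 15 = 5, so (35/15) = (5/15)
flip (5/15) -> (15/5): both odd, 5 mod 4 = 1, 15 mod 4 = 3, so the flip contributes +1; sign now +1
(15/5): 15 mod 5 = 0, so (15/5) = (0/5)
reached (0/5); gcd(a, n) > 1, so (0/5) = 0 and the symbol is 0

0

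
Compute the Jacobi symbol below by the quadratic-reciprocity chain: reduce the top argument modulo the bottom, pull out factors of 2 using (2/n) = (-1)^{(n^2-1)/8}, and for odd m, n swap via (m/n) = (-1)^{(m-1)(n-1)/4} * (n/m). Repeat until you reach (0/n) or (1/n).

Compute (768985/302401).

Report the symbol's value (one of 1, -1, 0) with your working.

1

(768985/302401): 768985 mod 302401 = 164183, so (768985/302401) = (164183/302401)
flip (164183/302401) -> (302401/164183): both odd, 164183 mod 4 = 3, 302401 mod 4 = 1, so the flip contributes +1; sign now +1
(302401/164183): 302401 mod 164183 = 138218, so (302401/164183) = (138218/164183)
factor out 2^1: 138218 = 2^1·69109; with 164183 mod 8 = 7, (2/164183) = +1; sign now +1; continue with (69109/164183)
flip (69109/164183) -> (164183/69109): both odd, 69109 mod 4 = 1, 164183 mod 4 = 3, so the flip contributes +1; sign now +1
(164183/69109): 164183 mod 69109 = 25965, so (164183/69109) = (25965/69109)
flip (25965/69109) -> (69109/25965): both odd, 25965 mod 4 = 1, 69109 mod 4 = 1, so the flip contributes +1; sign now +1
(69109/25965): 69109 mod 25965 = 17179, so (69109/25965) = (17179/25965)
flip (17179/25965) -> (25965/17179): both odd, 17179 mod 4 = 3, 25965 mod 4 = 1, so the flip contributes +1; sign now +1
(25965/17179): 25965 mod 17179 = 8786, so (25965/17179) = (8786/17179)
factor out 2^1: 8786 = 2^1·4393; with 17179 mod 8 = 3, (2/17179) = -1; sign now -1; continue with (4393/17179)
flip (4393/17179) -> (17179/4393): both odd, 4393 mod 4 = 1, 17179 mod 4 = 3, so the flip contributes +1; sign now -1
(17179/4393): 17179 mod 4393 = 4000, so (17179/4393) = (4000/4393)
factor out 2^5: 4000 = 2^5·125; with 4393 mod 8 = 1, (2/4393) = +1; sign now -1; continue with (125/4393)
flip (125/4393) -> (4393/125): both odd, 125 mod 4 = 1, 4393 mod 4 = 1, so the flip contributes +1; sign now -1
(4393/125): 4393 mod 125 = 18, so (4393/125) = (18/125)
factor out 2^1: 18 = 2^1·9; with 125 mod 8 = 5, (2/125) = -1; sign now +1; continue with (9/125)
flip (9/125) -> (125/9): both odd, 9 mod 4 = 1, 125 mod 4 = 1, so the flip contributes +1; sign now +1
(125/9): 125 mod 9 = 8, so (125/9) = (8/9)
factor out 2^3: 8 = 2^3·1; with 9 mod 8 = 1, (2/9) = +1; sign now +1; continue with (1/9)
reached (1/9) = 1, so the symbol is +1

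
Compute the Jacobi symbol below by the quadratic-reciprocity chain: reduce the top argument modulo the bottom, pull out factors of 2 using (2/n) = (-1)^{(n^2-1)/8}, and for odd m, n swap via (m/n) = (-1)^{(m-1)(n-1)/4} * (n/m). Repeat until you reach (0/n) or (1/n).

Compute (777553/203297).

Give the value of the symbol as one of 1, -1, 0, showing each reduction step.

-1

(777553/203297): 777553 mod 203297 = 167662, so (777553/203297) = (167662/203297)
factor out 2^1: 167662 = 2^1·83831; with 203297 mod 8 = 1, (2/203297) = +1; sign now +1; continue with (83831/203297)
flip (83831/203297) -> (203297/83831): both odd, 83831 mod 4 = 3, 203297 mod 4 = 1, so the flip contributes +1; sign now +1
(203297/83831): 203297 mod 83831 = 35635, so (203297/83831) = (35635/83831)
flip (35635/83831) -> (83831/35635): both odd, 35635 mod 4 = 3, 83831 mod 4 = 3, so the flip contributes -1; sign now -1
(83831/35635): 83831 mod 35635 = 12561, so (83831/35635) = (12561/35635)
flip (12561/35635) -> (35635/12561): both odd, 12561 mod 4 = 1, 35635 mod 4 = 3, so the flip contributes +1; sign now -1
(35635/12561): 35635 mod 12561 = 10513, so (35635/12561) = (10513/12561)
flip (10513/12561) -> (12561/10513): both odd, 10513 mod 4 = 1, 12561 mod 4 = 1, so the flip contributes +1; sign now -1
(12561/10513): 12561 mod 10513 = 2048, so (12561/10513) = (2048/10513)
factor out 2^11: 2048 = 2^11·1; with 10513 mod 8 = 1, (2/10513) = +1; sign now -1; continue with (1/10513)
reached (1/10513) = 1, so the symbol is -1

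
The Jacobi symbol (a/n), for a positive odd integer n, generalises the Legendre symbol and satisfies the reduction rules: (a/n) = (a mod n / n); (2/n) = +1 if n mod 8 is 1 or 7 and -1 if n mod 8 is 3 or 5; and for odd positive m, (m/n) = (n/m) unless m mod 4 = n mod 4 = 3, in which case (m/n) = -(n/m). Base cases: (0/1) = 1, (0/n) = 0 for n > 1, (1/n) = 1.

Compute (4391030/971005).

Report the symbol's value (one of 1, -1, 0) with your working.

0

(4391030/971005): 4391030 mod 971005 = 507010, so (4391030/971005) = (507010/971005)
factor out 2^1: 507010 = 2^1·253505; with 971005 mod 8 = 5, (2/971005) = -1; sign now -1; continue with (253505/971005)
flip (253505/971005) -> (971005/253505): both odd, 253505 mod 4 = 1, 971005 mod 4 = 1, so the flip contributes +1; sign now -1
(971005/253505): 971005 mod 253505 = 210490, so (971005/253505) = (210490/253505)
factor out 2^1: 210490 = 2^1·105245; with 253505 mod 8 = 1, (2/253505) = +1; sign now -1; continue with (105245/253505)
flip (105245/253505) -> (253505/105245): both odd, 105245 mod 4 = 1, 253505 mod 4 = 1, so the flip contributes +1; sign now -1
(253505/105245): 253505 mod 105245 = 43015, so (253505/105245) = (43015/105245)
flip (43015/105245) -> (105245/43015): both odd, 43015 mod 4 = 3, 105245 mod 4 = 1, so the flip contributes +1; sign now -1
(105245/43015): 105245 mod 43015 = 19215, so (105245/43015) = (19215/43015)
flip (19215/43015) -> (43015/19215): both odd, 19215 mod 4 = 3, 43015 mod 4 = 3, so the flip contributes -1; sign now +1
(43015/19215): 43015 mod 19215 = 4585, so (43015/19215) = (4585/19215)
flip (4585/19215) -> (19215/4585): both odd, 4585 mod 4 = 1, 19215 mod 4 = 3, so the flip contributes +1; sign now +1
(19215/4585): 19215 mod 4585 = 875, so (19215/4585) = (875/4585)
flip (875/4585) -> (4585/875): both odd, 875 mod 4 = 3, 4585 mod 4 = 1, so the flip contributes +1; sign now +1
(4585/875): 4585 mod 875 = 210, so (4585/875) = (210/875)
factor out 2^1: 210 = 2^1·105; with 875 mod 8 = 3, (2/875) = -1; sign now -1; continue with (105/875)
flip (105/875) -> (875/105): both odd, 105 mod 4 = 1, 875 mod 4 = 3, so the flip contributes +1; sign now -1
(875/105): 875 mod 105 = 35, so (875/105) = (35/105)
flip (35/105) -> (105/35): both odd, 35 mod 4 = 3, 105 mod 4 = 1, so the flip contributes +1; sign now -1
(105/35): 105 mod 35 = 0, so (105/35) = (0/35)
reached (0/35); gcd(a, n) > 1, so (0/35) = 0 and the symbol is 0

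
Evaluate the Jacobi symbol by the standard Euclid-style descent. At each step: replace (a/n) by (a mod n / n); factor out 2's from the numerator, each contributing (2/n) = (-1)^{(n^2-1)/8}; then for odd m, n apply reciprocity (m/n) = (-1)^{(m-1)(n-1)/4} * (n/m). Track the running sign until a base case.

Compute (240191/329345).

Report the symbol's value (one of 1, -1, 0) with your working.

-1

reciprocity: (240191/329345) = +1·(329345/240191) since 240191 mod 4 = 3, 329345 mod 4 = 1; sign now +1
(329345/240191) = (89154/240191)   [reduce mod 240191]
89154 = 2^1·44577; (2/240191) = +1 since 240191 mod 8 = 7, so (89154/240191) = (+1)^1·(44577/240191); sign now +1
reciprocity: (44577/240191) = +1·(240191/44577) since 44577 mod 4 = 1, 240191 mod 4 = 3; sign now +1
(240191/44577) = (17306/44577)   [reduce mod 44577]
17306 = 2^1·8653; (2/44577) = +1 since 44577 mod 8 = 1, so (17306/44577) = (+1)^1·(8653/44577); sign now +1
reciprocity: (8653/44577) = +1·(44577/8653) since 8653 mod 4 = 1, 44577 mod 4 = 1; sign now +1
(44577/8653) = (1312/8653)   [reduce mod 8653]
1312 = 2^5·41; (2/8653) = -1 since 8653 mod 8 = 5, so (1312/8653) = (-1)^5·(41/8653); sign now -1
reciprocity: (41/8653) = +1·(8653/41) since 41 mod 4 = 1, 8653 mod 4 = 1; sign now -1
(8653/41) = (2/41)   [reduce mod 41]
2 = 2^1·1; (2/41) = +1 since 41 mod 8 = 1, so (2/41) = (+1)^1·(1/41); sign now -1
(1/41) = 1; final value = sign = -1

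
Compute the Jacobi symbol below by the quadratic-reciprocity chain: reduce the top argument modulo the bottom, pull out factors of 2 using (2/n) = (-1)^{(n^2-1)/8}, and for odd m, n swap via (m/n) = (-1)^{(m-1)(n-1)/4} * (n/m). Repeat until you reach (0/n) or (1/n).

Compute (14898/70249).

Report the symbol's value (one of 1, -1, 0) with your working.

-1

factor out 2^1: 14898 = 2^1·7449; with 70249 mod 8 = 1, (2/70249) = +1; sign now +1; continue with (7449/70249)
flip (7449/70249) -> (70249/7449): both odd, 7449 mod 4 = 1, 70249 mod 4 = 1, so the flip contributes +1; sign now +1
(70249/7449): 70249 mod 7449 = 3208, so (70249/7449) = (3208/7449)
factor out 2^3: 3208 = 2^3·401; with 7449 mod 8 = 1, (2/7449) = +1; sign now +1; continue with (401/7449)
flip (401/7449) -> (7449/401): both odd, 401 mod 4 = 1, 7449 mod 4 = 1, so the flip contributes +1; sign now +1
(7449/401): 7449 mod 401 = 231, so (7449/401) = (231/401)
flip (231/401) -> (401/231): both odd, 231 mod 4 = 3, 401 mod 4 = 1, so the flip contributes +1; sign now +1
(401/231): 401 mod 231 = 170, so (401/231) = (170/231)
factor out 2^1: 170 = 2^1·85; with 231 mod 8 = 7, (2/231) = +1; sign now +1; continue with (85/231)
flip (85/231) -> (231/85): both odd, 85 mod 4 = 1, 231 mod 4 = 3, so the flip contributes +1; sign now +1
(231/85): 231 mod 85 = 61, so (231/85) = (61/85)
flip (61/85) -> (85/61): both odd, 61 mod 4 = 1, 85 mod 4 = 1, so the flip contributes +1; sign now +1
(85/61): 85 mod 61 = 24, so (85/61) = (24/61)
factor out 2^3: 24 = 2^3·3; with 61 mod 8 = 5, (2/61) = -1; sign now -1; continue with (3/61)
flip (3/61) -> (61/3): both odd, 3 mod 4 = 3, 61 mod 4 = 1, so the flip contributes +1; sign now -1
(61/3): 61 mod 3 = 1, so (61/3) = (1/3)
reached (1/3) = 1, so the symbol is -1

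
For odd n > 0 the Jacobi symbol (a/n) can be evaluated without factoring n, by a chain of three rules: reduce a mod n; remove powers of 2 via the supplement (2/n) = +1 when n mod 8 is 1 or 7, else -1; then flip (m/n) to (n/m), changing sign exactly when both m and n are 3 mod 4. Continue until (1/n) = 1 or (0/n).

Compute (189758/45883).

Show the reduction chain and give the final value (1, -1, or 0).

-1

(189758/45883) = (6226/45883)   [reduce mod 45883]
6226 = 2^1·3113; (2/45883) = -1 since 45883 mod 8 = 3, so (6226/45883) = (-1)^1·(3113/45883); sign now -1
reciprocity: (3113/45883) = +1·(45883/3113) since 3113 mod 4 = 1, 45883 mod 4 = 3; sign now -1
(45883/3113) = (2301/3113)   [reduce mod 3113]
reciprocity: (2301/3113) = +1·(3113/2301) since 2301 mod 4 = 1, 3113 mod 4 = 1; sign now -1
(3113/2301) = (812/2301)   [reduce mod 2301]
812 = 2^2·203; (2/2301) = -1 since 2301 mod 8 = 5, so (812/2301) = (-1)^2·(203/2301); sign now -1
reciprocity: (203/2301) = +1·(2301/203) since 203 mod 4 = 3, 2301 mod 4 = 1; sign now -1
(2301/203) = (68/203)   [reduce mod 203]
68 = 2^2·17; (2/203) = -1 since 203 mod 8 = 3, so (68/203) = (-1)^2·(17/203); sign now -1
reciprocity: (17/203) = +1·(203/17) since 17 mod 4 = 1, 203 mod 4 = 3; sign now -1
(203/17) = (16/17)   [reduce mod 17]
16 = 2^4·1; (2/17) = +1 since 17 mod 8 = 1, so (16/17) = (+1)^4·(1/17); sign now -1
(1/17) = 1; final value = sign = -1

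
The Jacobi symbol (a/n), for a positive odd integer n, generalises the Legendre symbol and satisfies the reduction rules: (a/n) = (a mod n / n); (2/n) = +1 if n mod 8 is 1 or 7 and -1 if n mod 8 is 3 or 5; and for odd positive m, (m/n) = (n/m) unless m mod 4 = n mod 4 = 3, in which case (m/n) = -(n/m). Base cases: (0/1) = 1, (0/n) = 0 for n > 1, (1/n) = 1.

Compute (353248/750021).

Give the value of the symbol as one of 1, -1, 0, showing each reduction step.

factor out 2^5: 353248 = 2^5·11039; with 750021 mod 8 = 5, (2/750021) = -1; sign now -1; continue with (11039/750021)
flip (11039/750021) -> (750021/11039): both odd, 11039 mod 4 = 3, 750021 mod 4 = 1, so the flip contributes +1; sign now -1
(750021/11039): 750021 mod 11039 = 10408, so (750021/11039) = (10408/11039)
factor out 2^3: 10408 = 2^3·1301; with 11039 mod 8 = 7, (2/11039) = +1; sign now -1; continue with (1301/11039)
flip (1301/11039) -> (11039/1301): both odd, 1301 mod 4 = 1, 11039 mod 4 = 3, so the flip contributes +1; sign now -1
(11039/1301): 11039 mod 1301 = 631, so (11039/1301) = (631/1301)
flip (631/1301) -> (1301/631): both odd, 631 mod 4 = 3, 1301 mod 4 = 1, so the flip contributes +1; sign now -1
(1301/631): 1301 mod 631 = 39, so (1301/631) = (39/631)
flip (39/631) -> (631/39): both odd, 39 mod 4 = 3, 631 mod 4 = 3, so the flip contributes -1; sign now +1
(631/39): 631 mod 39 = 7, so (631/39) = (7/39)
flip (7/39) -> (39/7): both odd, 7 mod 4 = 3, 39 mod 4 = 3, so the flip contributes -1; sign now -1
(39/7): 39 mod 7 = 4, so (39/7) = (4/7)
factor out 2^2: 4 = 2^2·1; with 7 mod 8 = 7, (2/7) = +1; sign now -1; continue with (1/7)
reached (1/7) = 1, so the symbol is -1

-1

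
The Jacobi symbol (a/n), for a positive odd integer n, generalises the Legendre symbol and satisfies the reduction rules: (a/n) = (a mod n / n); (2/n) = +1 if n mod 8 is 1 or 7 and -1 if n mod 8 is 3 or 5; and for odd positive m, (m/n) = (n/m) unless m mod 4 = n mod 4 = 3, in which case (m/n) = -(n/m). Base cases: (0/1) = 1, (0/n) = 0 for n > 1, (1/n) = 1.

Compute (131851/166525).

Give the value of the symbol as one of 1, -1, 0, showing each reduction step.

flip (131851/166525) -> (166525/131851): both odd, 131851 mod 4 = 3, 166525 mod 4 = 1, so the flip contributes +1; sign now +1
(166525/131851): 166525 mod 131851 = 34674, so (166525/131851) = (34674/131851)
factor out 2^1: 34674 = 2^1·17337; with 131851 mod 8 = 3, (2/131851) = -1; sign now -1; continue with (17337/131851)
flip (17337/131851) -> (131851/17337): both odd, 17337 mod 4 = 1, 131851 mod 4 = 3, so the flip contributes +1; sign now -1
(131851/17337): 131851 mod 17337 = 10492, so (131851/17337) = (10492/17337)
factor out 2^2: 10492 = 2^2·2623; with 17337 mod 8 = 1, (2/17337) = +1; sign now -1; continue with (2623/17337)
flip (2623/17337) -> (17337/2623): both odd, 2623 mod 4 = 3, 17337 mod 4 = 1, so the flip contributes +1; sign now -1
(17337/2623): 17337 mod 2623 = 1599, so (17337/2623) = (1599/2623)
flip (1599/2623) -> (2623/1599): both odd, 1599 mod 4 = 3, 2623 mod 4 = 3, so the flip contributes -1; sign now +1
(2623/1599): 2623 mod 1599 = 1024, so (2623/1599) = (1024/1599)
factor out 2^10: 1024 = 2^10·1; with 1599 mod 8 = 7, (2/1599) = +1; sign now +1; continue with (1/1599)
reached (1/1599) = 1, so the symbol is +1

1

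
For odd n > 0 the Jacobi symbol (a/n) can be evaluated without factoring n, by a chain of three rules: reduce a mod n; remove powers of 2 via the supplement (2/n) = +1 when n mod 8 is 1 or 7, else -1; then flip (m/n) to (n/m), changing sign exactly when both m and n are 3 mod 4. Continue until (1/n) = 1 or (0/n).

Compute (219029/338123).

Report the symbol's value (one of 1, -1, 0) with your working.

reciprocity: (219029/338123) = +1·(338123/219029) since 219029 mod 4 = 1, 338123 mod 4 = 3; sign now +1
(338123/219029) = (119094/219029)   [reduce mod 219029]
119094 = 2^1·59547; (2/219029) = -1 since 219029 mod 8 = 5, so (119094/219029) = (-1)^1·(59547/219029); sign now -1
reciprocity: (59547/219029) = +1·(219029/59547) since 59547 mod 4 = 3, 219029 mod 4 = 1; sign now -1
(219029/59547) = (40388/59547)   [reduce mod 59547]
40388 = 2^2·10097; (2/59547) = -1 since 59547 mod 8 = 3, so (40388/59547) = (-1)^2·(10097/59547); sign now -1
reciprocity: (10097/59547) = +1·(59547/10097) since 10097 mod 4 = 1, 59547 mod 4 = 3; sign now -1
(59547/10097) = (9062/10097)   [reduce mod 10097]
9062 = 2^1·4531; (2/10097) = +1 since 10097 mod 8 = 1, so (9062/10097) = (+1)^1·(4531/10097); sign now -1
reciprocity: (4531/10097) = +1·(10097/4531) since 4531 mod 4 = 3, 10097 mod 4 = 1; sign now -1
(10097/4531) = (1035/4531)   [reduce mod 4531]
reciprocity: (1035/4531) = -1·(4531/1035) since 1035 mod 4 = 3, 4531 mod 4 = 3; sign now +1
(4531/1035) = (391/1035)   [reduce mod 1035]
reciprocity: (391/1035) = -1·(1035/391) since 391 mod 4 = 3, 1035 mod 4 = 3; sign now -1
(1035/391) = (253/391)   [reduce mod 391]
reciprocity: (253/391) = +1·(391/253) since 253 mod 4 = 1, 391 mod 4 = 3; sign now -1
(391/253) = (138/253)   [reduce mod 253]
138 = 2^1·69; (2/253) = -1 since 253 mod 8 = 5, so (138/253) = (-1)^1·(69/253); sign now +1
reciprocity: (69/253) = +1·(253/69) since 69 mod 4 = 1, 253 mod 4 = 1; sign now +1
(253/69) = (46/69)   [reduce mod 69]
46 = 2^1·23; (2/69) = -1 since 69 mod 8 = 5, so (46/69) = (-1)^1·(23/69); sign now -1
reciprocity: (23/69) = +1·(69/23) since 23 mod 4 = 3, 69 mod 4 = 1; sign now -1
(69/23) = (0/23)   [reduce mod 23]
(0/23) = 0   [gcd(a, n) > 1]; final value = 0

0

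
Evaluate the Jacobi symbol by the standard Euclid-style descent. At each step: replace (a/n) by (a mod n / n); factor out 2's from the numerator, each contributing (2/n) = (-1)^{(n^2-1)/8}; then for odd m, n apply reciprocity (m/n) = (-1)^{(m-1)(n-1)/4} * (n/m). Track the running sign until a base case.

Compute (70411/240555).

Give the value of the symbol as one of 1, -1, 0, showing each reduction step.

-1

reciprocity: (70411/240555) = -1·(240555/70411) since 70411 mod 4 = 3, 240555 mod 4 = 3; sign now -1
(240555/70411) = (29322/70411)   [reduce mod 70411]
29322 = 2^1·14661; (2/70411) = -1 since 70411 mod 8 = 3, so (29322/70411) = (-1)^1·(14661/70411); sign now +1
reciprocity: (14661/70411) = +1·(70411/14661) since 14661 mod 4 = 1, 70411 mod 4 = 3; sign now +1
(70411/14661) = (11767/14661)   [reduce mod 14661]
reciprocity: (11767/14661) = +1·(14661/11767) since 11767 mod 4 = 3, 14661 mod 4 = 1; sign now +1
(14661/11767) = (2894/11767)   [reduce mod 11767]
2894 = 2^1·1447; (2/11767) = +1 since 11767 mod 8 = 7, so (2894/11767) = (+1)^1·(1447/11767); sign now +1
reciprocity: (1447/11767) = -1·(11767/1447) since 1447 mod 4 = 3, 11767 mod 4 = 3; sign now -1
(11767/1447) = (191/1447)   [reduce mod 1447]
reciprocity: (191/1447) = -1·(1447/191) since 191 mod 4 = 3, 1447 mod 4 = 3; sign now +1
(1447/191) = (110/191)   [reduce mod 191]
110 = 2^1·55; (2/191) = +1 since 191 mod 8 = 7, so (110/191) = (+1)^1·(55/191); sign now +1
reciprocity: (55/191) = -1·(191/55) since 55 mod 4 = 3, 191 mod 4 = 3; sign now -1
(191/55) = (26/55)   [reduce mod 55]
26 = 2^1·13; (2/55) = +1 since 55 mod 8 = 7, so (26/55) = (+1)^1·(13/55); sign now -1
reciprocity: (13/55) = +1·(55/13) since 13 mod 4 = 1, 55 mod 4 = 3; sign now -1
(55/13) = (3/13)   [reduce mod 13]
reciprocity: (3/13) = +1·(13/3) since 3 mod 4 = 3, 13 mod 4 = 1; sign now -1
(13/3) = (1/3)   [reduce mod 3]
(1/3) = 1; final value = sign = -1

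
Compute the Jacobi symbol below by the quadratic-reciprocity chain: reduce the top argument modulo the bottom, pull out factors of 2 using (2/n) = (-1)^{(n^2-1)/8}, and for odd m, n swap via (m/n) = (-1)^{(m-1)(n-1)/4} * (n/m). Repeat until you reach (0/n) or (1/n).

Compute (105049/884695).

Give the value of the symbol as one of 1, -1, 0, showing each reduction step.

0

reciprocity: (105049/884695) = +1·(884695/105049) since 105049 mod 4 = 1, 884695 mod 4 = 3; sign now +1
(884695/105049) = (44303/105049)   [reduce mod 105049]
reciprocity: (44303/105049) = +1·(105049/44303) since 44303 mod 4 = 3, 105049 mod 4 = 1; sign now +1
(105049/44303) = (16443/44303)   [reduce mod 44303]
reciprocity: (16443/44303) = -1·(44303/16443) since 16443 mod 4 = 3, 44303 mod 4 = 3; sign now -1
(44303/16443) = (11417/16443)   [reduce mod 16443]
reciprocity: (11417/16443) = +1·(16443/11417) since 11417 mod 4 = 1, 16443 mod 4 = 3; sign now -1
(16443/11417) = (5026/11417)   [reduce mod 11417]
5026 = 2^1·2513; (2/11417) = +1 since 11417 mod 8 = 1, so (5026/11417) = (+1)^1·(2513/11417); sign now -1
reciprocity: (2513/11417) = +1·(11417/2513) since 2513 mod 4 = 1, 11417 mod 4 = 1; sign now -1
(11417/2513) = (1365/2513)   [reduce mod 2513]
reciprocity: (1365/2513) = +1·(2513/1365) since 1365 mod 4 = 1, 2513 mod 4 = 1; sign now -1
(2513/1365) = (1148/1365)   [reduce mod 1365]
1148 = 2^2·287; (2/1365) = -1 since 1365 mod 8 = 5, so (1148/1365) = (-1)^2·(287/1365); sign now -1
reciprocity: (287/1365) = +1·(1365/287) since 287 mod 4 = 3, 1365 mod 4 = 1; sign now -1
(1365/287) = (217/287)   [reduce mod 287]
reciprocity: (217/287) = +1·(287/217) since 217 mod 4 = 1, 287 mod 4 = 3; sign now -1
(287/217) = (70/217)   [reduce mod 217]
70 = 2^1·35; (2/217) = +1 since 217 mod 8 = 1, so (70/217) = (+1)^1·(35/217); sign now -1
reciprocity: (35/217) = +1·(217/35) since 35 mod 4 = 3, 217 mod 4 = 1; sign now -1
(217/35) = (7/35)   [reduce mod 35]
reciprocity: (7/35) = -1·(35/7) since 7 mod 4 = 3, 35 mod 4 = 3; sign now +1
(35/7) = (0/7)   [reduce mod 7]
(0/7) = 0   [gcd(a, n) > 1]; final value = 0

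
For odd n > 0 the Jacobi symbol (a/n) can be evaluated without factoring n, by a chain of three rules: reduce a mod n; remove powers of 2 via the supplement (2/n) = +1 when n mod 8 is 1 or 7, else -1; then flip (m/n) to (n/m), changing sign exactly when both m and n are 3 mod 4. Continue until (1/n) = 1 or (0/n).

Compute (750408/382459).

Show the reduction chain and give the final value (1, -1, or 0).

(750408/382459) = (367949/382459)   [reduce mod 382459]
reciprocity: (367949/382459) = +1·(382459/367949) since 367949 mod 4 = 1, 382459 mod 4 = 3; sign now +1
(382459/367949) = (14510/367949)   [reduce mod 367949]
14510 = 2^1·7255; (2/367949) = -1 since 367949 mod 8 = 5, so (14510/367949) = (-1)^1·(7255/367949); sign now -1
reciprocity: (7255/367949) = +1·(367949/7255) since 7255 mod 4 = 3, 367949 mod 4 = 1; sign now -1
(367949/7255) = (5199/7255)   [reduce mod 7255]
reciprocity: (5199/7255) = -1·(7255/5199) since 5199 mod 4 = 3, 7255 mod 4 = 3; sign now +1
(7255/5199) = (2056/5199)   [reduce mod 5199]
2056 = 2^3·257; (2/5199) = +1 since 5199 mod 8 = 7, so (2056/5199) = (+1)^3·(257/5199); sign now +1
reciprocity: (257/5199) = +1·(5199/257) since 257 mod 4 = 1, 5199 mod 4 = 3; sign now +1
(5199/257) = (59/257)   [reduce mod 257]
reciprocity: (59/257) = +1·(257/59) since 59 mod 4 = 3, 257 mod 4 = 1; sign now +1
(257/59) = (21/59)   [reduce mod 59]
reciprocity: (21/59) = +1·(59/21) since 21 mod 4 = 1, 59 mod 4 = 3; sign now +1
(59/21) = (17/21)   [reduce mod 21]
reciprocity: (17/21) = +1·(21/17) since 17 mod 4 = 1, 21 mod 4 = 1; sign now +1
(21/17) = (4/17)   [reduce mod 17]
4 = 2^2·1; (2/17) = +1 since 17 mod 8 = 1, so (4/17) = (+1)^2·(1/17); sign now +1
(1/17) = 1; final value = sign = +1

1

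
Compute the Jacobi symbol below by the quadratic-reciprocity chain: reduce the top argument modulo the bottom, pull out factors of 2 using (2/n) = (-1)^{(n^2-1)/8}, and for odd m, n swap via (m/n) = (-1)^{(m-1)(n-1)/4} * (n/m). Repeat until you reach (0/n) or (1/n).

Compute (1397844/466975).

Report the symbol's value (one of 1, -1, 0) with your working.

-1

(1397844/466975) = (463894/466975)   [reduce mod 466975]
463894 = 2^1·231947; (2/466975) = +1 since 466975 mod 8 = 7, so (463894/466975) = (+1)^1·(231947/466975); sign now +1
reciprocity: (231947/466975) = -1·(466975/231947) since 231947 mod 4 = 3, 466975 mod 4 = 3; sign now -1
(466975/231947) = (3081/231947)   [reduce mod 231947]
reciprocity: (3081/231947) = +1·(231947/3081) since 3081 mod 4 = 1, 231947 mod 4 = 3; sign now -1
(231947/3081) = (872/3081)   [reduce mod 3081]
872 = 2^3·109; (2/3081) = +1 since 3081 mod 8 = 1, so (872/3081) = (+1)^3·(109/3081); sign now -1
reciprocity: (109/3081) = +1·(3081/109) since 109 mod 4 = 1, 3081 mod 4 = 1; sign now -1
(3081/109) = (29/109)   [reduce mod 109]
reciprocity: (29/109) = +1·(109/29) since 29 mod 4 = 1, 109 mod 4 = 1; sign now -1
(109/29) = (22/29)   [reduce mod 29]
22 = 2^1·11; (2/29) = -1 since 29 mod 8 = 5, so (22/29) = (-1)^1·(11/29); sign now +1
reciprocity: (11/29) = +1·(29/11) since 11 mod 4 = 3, 29 mod 4 = 1; sign now +1
(29/11) = (7/11)   [reduce mod 11]
reciprocity: (7/11) = -1·(11/7) since 7 mod 4 = 3, 11 mod 4 = 3; sign now -1
(11/7) = (4/7)   [reduce mod 7]
4 = 2^2·1; (2/7) = +1 since 7 mod 8 = 7, so (4/7) = (+1)^2·(1/7); sign now -1
(1/7) = 1; final value = sign = -1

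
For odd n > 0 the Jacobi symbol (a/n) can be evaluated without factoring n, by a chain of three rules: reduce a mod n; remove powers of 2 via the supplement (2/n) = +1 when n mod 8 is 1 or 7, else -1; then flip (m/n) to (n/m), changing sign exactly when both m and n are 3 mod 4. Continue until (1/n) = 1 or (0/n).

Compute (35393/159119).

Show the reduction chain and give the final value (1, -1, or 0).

flip (35393/159119) -> (159119/35393): both odd, 35393 mod 4 = 1, 159119 mod 4 = 3, so the flip contributes +1; sign now +1
(159119/35393): 159119 mod 35393 = 17547, so (159119/35393) = (17547/35393)
flip (17547/35393) -> (35393/17547): both odd, 17547 mod 4 = 3, 35393 mod 4 = 1, so the flip contributes +1; sign now +1
(35393/17547): 35393 mod 17547 = 299, so (35393/17547) = (299/17547)
flip (299/17547) -> (17547/299): both odd, 299 mod 4 = 3, 17547 mod 4 = 3, so the flip contributes -1; sign now -1
(17547/299): 17547 mod 299 = 205, so (17547/299) = (205/299)
flip (205/299) -> (299/205): both odd, 205 mod 4 = 1, 299 mod 4 = 3, so the flip contributes +1; sign now -1
(299/205): 299 mod 205 = 94, so (299/205) = (94/205)
factor out 2^1: 94 = 2^1·47; with 205 mod 8 = 5, (2/205) = -1; sign now +1; continue with (47/205)
flip (47/205) -> (205/47): both odd, 47 mod 4 = 3, 205 mod 4 = 1, so the flip contributes +1; sign now +1
(205/47): 205 mod 47 = 17, so (205/47) = (17/47)
flip (17/47) -> (47/17): both odd, 17 mod 4 = 1, 47 mod 4 = 3, so the flip contributes +1; sign now +1
(47/17): 47 mod 17 = 13, so (47/17) = (13/17)
flip (13/17) -> (17/13): both odd, 13 mod 4 = 1, 17 mod 4 = 1, so the flip contributes +1; sign now +1
(17/13): 17 mod 13 = 4, so (17/13) = (4/13)
factor out 2^2: 4 = 2^2·1; with 13 mod 8 = 5, (2/13) = -1; sign now +1; continue with (1/13)
reached (1/13) = 1, so the symbol is +1

1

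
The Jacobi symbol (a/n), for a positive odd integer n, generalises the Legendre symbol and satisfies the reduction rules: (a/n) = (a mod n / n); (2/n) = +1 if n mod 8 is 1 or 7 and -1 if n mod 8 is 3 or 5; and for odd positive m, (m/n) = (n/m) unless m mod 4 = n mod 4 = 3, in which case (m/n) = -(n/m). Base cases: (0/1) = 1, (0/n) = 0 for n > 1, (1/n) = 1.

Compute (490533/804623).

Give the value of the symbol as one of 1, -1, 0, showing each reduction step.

flip (490533/804623) -> (804623/490533): both odd, 490533 mod 4 = 1, 804623 mod 4 = 3, so the flip contributes +1; sign now +1
(804623/490533): 804623 mod 490533 = 314090, so (804623/490533) = (314090/490533)
factor out 2^1: 314090 = 2^1·157045; with 490533 mod 8 = 5, (2/490533) = -1; sign now -1; continue with (157045/490533)
flip (157045/490533) -> (490533/157045): both odd, 157045 mod 4 = 1, 490533 mod 4 = 1, so the flip contributes +1; sign now -1
(490533/157045): 490533 mod 157045 = 19398, so (490533/157045) = (19398/157045)
factor out 2^1: 19398 = 2^1·9699; with 157045 mod 8 = 5, (2/157045) = -1; sign now +1; continue with (9699/157045)
flip (9699/157045) -> (157045/9699): both odd, 9699 mod 4 = 3, 157045 mod 4 = 1, so the flip contributes +1; sign now +1
(157045/9699): 157045 mod 9699 = 1861, so (157045/9699) = (1861/9699)
flip (1861/9699) -> (9699/1861): both odd, 1861 mod 4 = 1, 9699 mod 4 = 3, so the flip contributes +1; sign now +1
(9699/1861): 9699 mod 1861 = 394, so (9699/1861) = (394/1861)
factor out 2^1: 394 = 2^1·197; with 1861 mod 8 = 5, (2/1861) = -1; sign now -1; continue with (197/1861)
flip (197/1861) -> (1861/197): both odd, 197 mod 4 = 1, 1861 mod 4 = 1, so the flip contributes +1; sign now -1
(1861/197): 1861 mod 197 = 88, so (1861/197) = (88/197)
factor out 2^3: 88 = 2^3·11; with 197 mod 8 = 5, (2/197) = -1; sign now +1; continue with (11/197)
flip (11/197) -> (197/11): both odd, 11 mod 4 = 3, 197 mod 4 = 1, so the flip contributes +1; sign now +1
(197/11): 197 mod 11 = 10, so (197/11) = (10/11)
factor out 2^1: 10 = 2^1·5; with 11 mod 8 = 3, (2/11) = -1; sign now -1; continue with (5/11)
flip (5/11) -> (11/5): both odd, 5 mod 4 = 1, 11 mod 4 = 3, so the flip contributes +1; sign now -1
(11/5): 11 mod 5 = 1, so (11/5) = (1/5)
reached (1/5) = 1, so the symbol is -1

-1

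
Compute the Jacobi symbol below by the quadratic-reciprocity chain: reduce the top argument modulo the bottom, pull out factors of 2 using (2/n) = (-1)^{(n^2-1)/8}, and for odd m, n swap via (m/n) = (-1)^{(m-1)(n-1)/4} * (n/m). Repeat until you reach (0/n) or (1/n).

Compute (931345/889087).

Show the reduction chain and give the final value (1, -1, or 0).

(931345/889087): 931345 mod 889087 = 42258, so (931345/889087) = (42258/889087)
factor out 2^1: 42258 = 2^1·21129; with 889087 mod 8 = 7, (2/889087) = +1; sign now +1; continue with (21129/889087)
flip (21129/889087) -> (889087/21129): both odd, 21129 mod 4 = 1, 889087 mod 4 = 3, so the flip contributes +1; sign now +1
(889087/21129): 889087 mod 21129 = 1669, so (889087/21129) = (1669/21129)
flip (1669/21129) -> (21129/1669): both odd, 1669 mod 4 = 1, 21129 mod 4 = 1, so the flip contributes +1; sign now +1
(21129/1669): 21129 mod 1669 = 1101, so (21129/1669) = (1101/1669)
flip (1101/1669) -> (1669/1101): both odd, 1101 mod 4 = 1, 1669 mod 4 = 1, so the flip contributes +1; sign now +1
(1669/1101): 1669 mod 1101 = 568, so (1669/1101) = (568/1101)
factor out 2^3: 568 = 2^3·71; with 1101 mod 8 = 5, (2/1101) = -1; sign now -1; continue with (71/1101)
flip (71/1101) -> (1101/71): both odd, 71 mod 4 = 3, 1101 mod 4 = 1, so the flip contributes +1; sign now -1
(1101/71): 1101 mod 71 = 36, so (1101/71) = (36/71)
factor out 2^2: 36 = 2^2·9; with 71 mod 8 = 7, (2/71) = +1; sign now -1; continue with (9/71)
flip (9/71) -> (71/9): both odd, 9 mod 4 = 1, 71 mod 4 = 3, so the flip contributes +1; sign now -1
(71/9): 71 mod 9 = 8, so (71/9) = (8/9)
factor out 2^3: 8 = 2^3·1; with 9 mod 8 = 1, (2/9) = +1; sign now -1; continue with (1/9)
reached (1/9) = 1, so the symbol is -1

-1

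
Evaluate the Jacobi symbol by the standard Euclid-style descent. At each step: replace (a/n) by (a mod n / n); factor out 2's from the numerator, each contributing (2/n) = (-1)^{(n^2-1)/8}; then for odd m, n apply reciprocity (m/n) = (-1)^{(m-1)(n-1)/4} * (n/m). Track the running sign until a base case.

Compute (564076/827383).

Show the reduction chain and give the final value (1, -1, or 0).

-1

factor out 2^2: 564076 = 2^2·141019; with 827383 mod 8 = 7, (2/827383) = +1; sign now +1; continue with (141019/827383)
flip (141019/827383) -> (827383/141019): both odd, 141019 mod 4 = 3, 827383 mod 4 = 3, so the flip contributes -1; sign now -1
(827383/141019): 827383 mod 141019 = 122288, so (827383/141019) = (122288/141019)
factor out 2^4: 122288 = 2^4·7643; with 141019 mod 8 = 3, (2/141019) = -1; sign now -1; continue with (7643/141019)
flip (7643/141019) -> (141019/7643): both odd, 7643 mod 4 = 3, 141019 mod 4 = 3, so the flip contributes -1; sign now +1
(141019/7643): 141019 mod 7643 = 3445, so (141019/7643) = (3445/7643)
flip (3445/7643) -> (7643/3445): both odd, 3445 mod 4 = 1, 7643 mod 4 = 3, so the flip contributes +1; sign now +1
(7643/3445): 7643 mod 3445 = 753, so (7643/3445) = (753/3445)
flip (753/3445) -> (3445/753): both odd, 753 mod 4 = 1, 3445 mod 4 = 1, so the flip contributes +1; sign now +1
(3445/753): 3445 mod 753 = 433, so (3445/753) = (433/753)
flip (433/753) -> (753/433): both odd, 433 mod 4 = 1, 753 mod 4 = 1, so the flip contributes +1; sign now +1
(753/433): 753 mod 433 = 320, so (753/433) = (320/433)
factor out 2^6: 320 = 2^6·5; with 433 mod 8 = 1, (2/433) = +1; sign now +1; continue with (5/433)
flip (5/433) -> (433/5): both odd, 5 mod 4 = 1, 433 mod 4 = 1, so the flip contributes +1; sign now +1
(433/5): 433 mod 5 = 3, so (433/5) = (3/5)
flip (3/5) -> (5/3): both odd, 3 mod 4 = 3, 5 mod 4 = 1, so the flip contributes +1; sign now +1
(5/3): 5 mod 3 = 2, so (5/3) = (2/3)
factor out 2^1: 2 = 2^1·1; with 3 mod 8 = 3, (2/3) = -1; sign now -1; continue with (1/3)
reached (1/3) = 1, so the symbol is -1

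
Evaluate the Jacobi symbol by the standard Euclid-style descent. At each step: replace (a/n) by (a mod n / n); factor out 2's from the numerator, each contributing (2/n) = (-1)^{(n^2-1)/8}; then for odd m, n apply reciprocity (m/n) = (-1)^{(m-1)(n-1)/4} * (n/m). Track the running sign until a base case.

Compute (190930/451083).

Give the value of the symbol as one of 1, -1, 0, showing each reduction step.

factor out 2^1: 190930 = 2^1·95465; with 451083 mod 8 = 3, (2/451083) = -1; sign now -1; continue with (95465/451083)
flip (95465/451083) -> (451083/95465): both odd, 95465 mod 4 = 1, 451083 mod 4 = 3, so the flip contributes +1; sign now -1
(451083/95465): 451083 mod 95465 = 69223, so (451083/95465) = (69223/95465)
flip (69223/95465) -> (95465/69223): both odd, 69223 mod 4 = 3, 95465 mod 4 = 1, so the flip contributes +1; sign now -1
(95465/69223): 95465 mod 69223 = 26242, so (95465/69223) = (26242/69223)
factor out 2^1: 26242 = 2^1·13121; with 69223 mod 8 = 7, (2/69223) = +1; sign now -1; continue with (13121/69223)
flip (13121/69223) -> (69223/13121): both odd, 13121 mod 4 = 1, 69223 mod 4 = 3, so the flip contributes +1; sign now -1
(69223/13121): 69223 mod 13121 = 3618, so (69223/13121) = (3618/13121)
factor out 2^1: 3618 = 2^1·1809; with 13121 mod 8 = 1, (2/13121) = +1; sign now -1; continue with (1809/13121)
flip (1809/13121) -> (13121/1809): both odd, 1809 mod 4 = 1, 13121 mod 4 = 1, so the flip contributes +1; sign now -1
(13121/1809): 13121 mod 1809 = 458, so (13121/1809) = (458/1809)
factor out 2^1: 458 = 2^1·229; with 1809 mod 8 = 1, (2/1809) = +1; sign now -1; continue with (229/1809)
flip (229/1809) -> (1809/229): both odd, 229 mod 4 = 1, 1809 mod 4 = 1, so the flip contributes +1; sign now -1
(1809/229): 1809 mod 229 = 206, so (1809/229) = (206/229)
factor out 2^1: 206 = 2^1·103; with 229 mod 8 = 5, (2/229) = -1; sign now +1; continue with (103/229)
flip (103/229) -> (229/103): both odd, 103 mod 4 = 3, 229 mod 4 = 1, so the flip contributes +1; sign now +1
(229/103): 229 mod 103 = 23, so (229/103) = (23/103)
flip (23/103) -> (103/23): both odd, 23 mod 4 = 3, 103 mod 4 = 3, so the flip contributes -1; sign now -1
(103/23): 103 mod 23 = 11, so (103/23) = (11/23)
flip (11/23) -> (23/11): both odd, 11 mod 4 = 3, 23 mod 4 = 3, so the flip contributes -1; sign now +1
(23/11): 23 mod 11 = 1, so (23/11) = (1/11)
reached (1/11) = 1, so the symbol is +1

1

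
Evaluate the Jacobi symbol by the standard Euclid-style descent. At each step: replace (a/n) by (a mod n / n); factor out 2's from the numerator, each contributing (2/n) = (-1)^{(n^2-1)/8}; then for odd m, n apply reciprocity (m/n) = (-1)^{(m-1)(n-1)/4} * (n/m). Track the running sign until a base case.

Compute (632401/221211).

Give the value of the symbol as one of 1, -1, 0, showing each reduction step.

(632401/221211): 632401 mod 221211 = 189979, so (632401/221211) = (189979/221211)
flip (189979/221211) -> (221211/189979): both odd, 189979 mod 4 = 3, 221211 mod 4 = 3, so the flip contributes -1; sign now -1
(221211/189979): 221211 mod 189979 = 31232, so (221211/189979) = (31232/189979)
factor out 2^9: 31232 = 2^9·61; with 189979 mod 8 = 3, (2/189979) = -1; sign now +1; continue with (61/189979)
flip (61/189979) -> (189979/61): both odd, 61 mod 4 = 1, 189979 mod 4 = 3, so the flip contributes +1; sign now +1
(189979/61): 189979 mod 61 = 25, so (189979/61) = (25/61)
flip (25/61) -> (61/25): both odd, 25 mod 4 = 1, 61 mod 4 = 1, so the flip contributes +1; sign now +1
(61/25): 61 mod 25 = 11, so (61/25) = (11/25)
flip (11/25) -> (25/11): both odd, 11 mod 4 = 3, 25 mod 4 = 1, so the flip contributes +1; sign now +1
(25/11): 25 mod 11 = 3, so (25/11) = (3/11)
flip (3/11) -> (11/3): both odd, 3 mod 4 = 3, 11 mod 4 = 3, so the flip contributes -1; sign now -1
(11/3): 11 mod 3 = 2, so (11/3) = (2/3)
factor out 2^1: 2 = 2^1·1; with 3 mod 8 = 3, (2/3) = -1; sign now +1; continue with (1/3)
reached (1/3) = 1, so the symbol is +1

1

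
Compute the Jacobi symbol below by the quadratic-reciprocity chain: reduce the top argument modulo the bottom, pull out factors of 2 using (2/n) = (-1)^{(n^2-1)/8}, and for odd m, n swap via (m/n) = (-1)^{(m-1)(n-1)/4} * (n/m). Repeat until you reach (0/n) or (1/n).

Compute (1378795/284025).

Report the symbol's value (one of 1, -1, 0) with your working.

(1378795/284025) = (242695/284025)   [reduce mod 284025]
reciprocity: (242695/284025) = +1·(284025/242695) since 242695 mod 4 = 3, 284025 mod 4 = 1; sign now +1
(284025/242695) = (41330/242695)   [reduce mod 242695]
41330 = 2^1·20665; (2/242695) = +1 since 242695 mod 8 = 7, so (41330/242695) = (+1)^1·(20665/242695); sign now +1
reciprocity: (20665/242695) = +1·(242695/20665) since 20665 mod 4 = 1, 242695 mod 4 = 3; sign now +1
(242695/20665) = (15380/20665)   [reduce mod 20665]
15380 = 2^2·3845; (2/20665) = +1 since 20665 mod 8 = 1, so (15380/20665) = (+1)^2·(3845/20665); sign now +1
reciprocity: (3845/20665) = +1·(20665/3845) since 3845 mod 4 = 1, 20665 mod 4 = 1; sign now +1
(20665/3845) = (1440/3845)   [reduce mod 3845]
1440 = 2^5·45; (2/3845) = -1 since 3845 mod 8 = 5, so (1440/3845) = (-1)^5·(45/3845); sign now -1
reciprocity: (45/3845) = +1·(3845/45) since 45 mod 4 = 1, 3845 mod 4 = 1; sign now -1
(3845/45) = (20/45)   [reduce mod 45]
20 = 2^2·5; (2/45) = -1 since 45 mod 8 = 5, so (20/45) = (-1)^2·(5/45); sign now -1
reciprocity: (5/45) = +1·(45/5) since 5 mod 4 = 1, 45 mod 4 = 1; sign now -1
(45/5) = (0/5)   [reduce mod 5]
(0/5) = 0   [gcd(a, n) > 1]; final value = 0

0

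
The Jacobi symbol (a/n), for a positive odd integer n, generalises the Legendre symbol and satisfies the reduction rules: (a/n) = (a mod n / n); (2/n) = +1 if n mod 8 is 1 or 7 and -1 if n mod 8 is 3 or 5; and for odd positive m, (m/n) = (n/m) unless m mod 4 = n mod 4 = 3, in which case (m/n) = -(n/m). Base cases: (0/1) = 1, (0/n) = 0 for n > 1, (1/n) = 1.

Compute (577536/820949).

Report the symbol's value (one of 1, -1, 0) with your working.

factor out 2^12: 577536 = 2^12·141; with 820949 mod 8 = 5, (2/820949) = -1; sign now +1; continue with (141/820949)
flip (141/820949) -> (820949/141): both odd, 141 mod 4 = 1, 820949 mod 4 = 1, so the flip contributes +1; sign now +1
(820949/141): 820949 mod 141 = 47, so (820949/141) = (47/141)
flip (47/141) -> (141/47): both odd, 47 mod 4 = 3, 141 mod 4 = 1, so the flip contributes +1; sign now +1
(141/47): 141 mod 47 = 0, so (141/47) = (0/47)
reached (0/47); gcd(a, n) > 1, so (0/47) = 0 and the symbol is 0

0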